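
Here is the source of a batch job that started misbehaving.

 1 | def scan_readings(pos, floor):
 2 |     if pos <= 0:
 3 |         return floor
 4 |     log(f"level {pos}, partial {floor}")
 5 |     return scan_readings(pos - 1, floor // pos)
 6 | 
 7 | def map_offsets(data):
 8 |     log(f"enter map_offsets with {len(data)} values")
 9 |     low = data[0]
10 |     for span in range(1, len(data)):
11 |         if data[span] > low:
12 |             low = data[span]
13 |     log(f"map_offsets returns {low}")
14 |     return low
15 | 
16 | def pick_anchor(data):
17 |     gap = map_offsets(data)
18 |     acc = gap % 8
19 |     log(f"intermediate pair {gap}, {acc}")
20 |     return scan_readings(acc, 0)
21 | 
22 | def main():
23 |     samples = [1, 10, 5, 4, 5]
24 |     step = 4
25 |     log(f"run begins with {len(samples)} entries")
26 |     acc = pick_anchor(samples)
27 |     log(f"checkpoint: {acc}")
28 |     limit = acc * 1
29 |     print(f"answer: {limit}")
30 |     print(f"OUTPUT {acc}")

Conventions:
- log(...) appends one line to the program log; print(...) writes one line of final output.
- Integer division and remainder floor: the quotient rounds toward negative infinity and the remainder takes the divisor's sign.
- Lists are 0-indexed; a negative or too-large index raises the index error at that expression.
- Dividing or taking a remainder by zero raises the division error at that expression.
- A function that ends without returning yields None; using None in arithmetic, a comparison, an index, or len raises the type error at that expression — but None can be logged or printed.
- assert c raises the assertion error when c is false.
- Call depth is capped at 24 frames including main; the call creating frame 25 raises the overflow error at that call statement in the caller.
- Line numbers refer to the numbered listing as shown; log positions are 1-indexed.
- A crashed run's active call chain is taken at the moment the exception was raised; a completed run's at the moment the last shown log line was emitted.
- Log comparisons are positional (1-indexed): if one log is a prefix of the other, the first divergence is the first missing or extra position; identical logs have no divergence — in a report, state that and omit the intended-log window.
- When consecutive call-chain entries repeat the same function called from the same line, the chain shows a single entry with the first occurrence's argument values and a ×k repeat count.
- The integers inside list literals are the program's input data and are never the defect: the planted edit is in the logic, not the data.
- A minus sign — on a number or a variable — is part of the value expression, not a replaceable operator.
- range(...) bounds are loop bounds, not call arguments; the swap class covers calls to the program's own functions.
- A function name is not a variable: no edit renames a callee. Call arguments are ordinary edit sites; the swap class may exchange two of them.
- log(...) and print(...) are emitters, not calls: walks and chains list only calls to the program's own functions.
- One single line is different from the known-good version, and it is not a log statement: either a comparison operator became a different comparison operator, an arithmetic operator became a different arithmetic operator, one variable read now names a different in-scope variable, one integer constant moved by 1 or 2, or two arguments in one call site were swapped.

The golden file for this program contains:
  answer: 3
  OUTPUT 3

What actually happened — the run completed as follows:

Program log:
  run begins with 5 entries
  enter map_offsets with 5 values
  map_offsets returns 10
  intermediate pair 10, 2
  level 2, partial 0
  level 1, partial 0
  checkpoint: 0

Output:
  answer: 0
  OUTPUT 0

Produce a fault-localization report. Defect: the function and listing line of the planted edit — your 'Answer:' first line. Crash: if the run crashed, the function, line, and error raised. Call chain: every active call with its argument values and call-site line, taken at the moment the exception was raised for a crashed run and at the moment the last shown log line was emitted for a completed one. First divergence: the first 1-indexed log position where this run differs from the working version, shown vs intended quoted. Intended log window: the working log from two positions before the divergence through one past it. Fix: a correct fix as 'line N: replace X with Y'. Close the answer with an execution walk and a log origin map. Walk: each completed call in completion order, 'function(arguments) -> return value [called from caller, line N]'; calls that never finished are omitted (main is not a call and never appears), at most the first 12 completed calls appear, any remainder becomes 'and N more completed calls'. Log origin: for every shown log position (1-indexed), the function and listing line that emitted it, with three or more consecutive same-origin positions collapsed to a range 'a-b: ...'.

Answer: the defect is in scan_readings at line 5.
Key observation: Position 6 is the first bad log line: 'level 1, partial 0' should read 'level 1, partial 2'.
Call chain: main.
First divergence: position 6; shown 'level 1, partial 0' vs intended 'level 1, partial 2'.
Intended log window:
  4: intermediate pair 10, 2
  5: level 2, partial 0
  6: level 1, partial 2
  7: checkpoint: 3
Execution walk:
  map_offsets([1, 10, 5, 4, 5]) -> 10  [called from pick_anchor, line 17]
  scan_readings(0, 0) -> 0  [called from scan_readings, line 5]
  scan_readings(1, 0) -> 0  [called from scan_readings, line 5]
  scan_readings(2, 0) -> 0  [called from pick_anchor, line 20]
  pick_anchor([1, 10, 5, 4, 5]) -> 0  [called from main, line 26]
Log line origins:
  1: logged in main at line 25
  2: logged in map_offsets at line 8
  3: logged in map_offsets at line 13
  4: logged in pick_anchor at line 19
  5: logged in scan_readings at line 4
  6: logged in scan_readings at line 4
  7: logged in main at line 27
A correct fix: line 5: replace `//` with `+`.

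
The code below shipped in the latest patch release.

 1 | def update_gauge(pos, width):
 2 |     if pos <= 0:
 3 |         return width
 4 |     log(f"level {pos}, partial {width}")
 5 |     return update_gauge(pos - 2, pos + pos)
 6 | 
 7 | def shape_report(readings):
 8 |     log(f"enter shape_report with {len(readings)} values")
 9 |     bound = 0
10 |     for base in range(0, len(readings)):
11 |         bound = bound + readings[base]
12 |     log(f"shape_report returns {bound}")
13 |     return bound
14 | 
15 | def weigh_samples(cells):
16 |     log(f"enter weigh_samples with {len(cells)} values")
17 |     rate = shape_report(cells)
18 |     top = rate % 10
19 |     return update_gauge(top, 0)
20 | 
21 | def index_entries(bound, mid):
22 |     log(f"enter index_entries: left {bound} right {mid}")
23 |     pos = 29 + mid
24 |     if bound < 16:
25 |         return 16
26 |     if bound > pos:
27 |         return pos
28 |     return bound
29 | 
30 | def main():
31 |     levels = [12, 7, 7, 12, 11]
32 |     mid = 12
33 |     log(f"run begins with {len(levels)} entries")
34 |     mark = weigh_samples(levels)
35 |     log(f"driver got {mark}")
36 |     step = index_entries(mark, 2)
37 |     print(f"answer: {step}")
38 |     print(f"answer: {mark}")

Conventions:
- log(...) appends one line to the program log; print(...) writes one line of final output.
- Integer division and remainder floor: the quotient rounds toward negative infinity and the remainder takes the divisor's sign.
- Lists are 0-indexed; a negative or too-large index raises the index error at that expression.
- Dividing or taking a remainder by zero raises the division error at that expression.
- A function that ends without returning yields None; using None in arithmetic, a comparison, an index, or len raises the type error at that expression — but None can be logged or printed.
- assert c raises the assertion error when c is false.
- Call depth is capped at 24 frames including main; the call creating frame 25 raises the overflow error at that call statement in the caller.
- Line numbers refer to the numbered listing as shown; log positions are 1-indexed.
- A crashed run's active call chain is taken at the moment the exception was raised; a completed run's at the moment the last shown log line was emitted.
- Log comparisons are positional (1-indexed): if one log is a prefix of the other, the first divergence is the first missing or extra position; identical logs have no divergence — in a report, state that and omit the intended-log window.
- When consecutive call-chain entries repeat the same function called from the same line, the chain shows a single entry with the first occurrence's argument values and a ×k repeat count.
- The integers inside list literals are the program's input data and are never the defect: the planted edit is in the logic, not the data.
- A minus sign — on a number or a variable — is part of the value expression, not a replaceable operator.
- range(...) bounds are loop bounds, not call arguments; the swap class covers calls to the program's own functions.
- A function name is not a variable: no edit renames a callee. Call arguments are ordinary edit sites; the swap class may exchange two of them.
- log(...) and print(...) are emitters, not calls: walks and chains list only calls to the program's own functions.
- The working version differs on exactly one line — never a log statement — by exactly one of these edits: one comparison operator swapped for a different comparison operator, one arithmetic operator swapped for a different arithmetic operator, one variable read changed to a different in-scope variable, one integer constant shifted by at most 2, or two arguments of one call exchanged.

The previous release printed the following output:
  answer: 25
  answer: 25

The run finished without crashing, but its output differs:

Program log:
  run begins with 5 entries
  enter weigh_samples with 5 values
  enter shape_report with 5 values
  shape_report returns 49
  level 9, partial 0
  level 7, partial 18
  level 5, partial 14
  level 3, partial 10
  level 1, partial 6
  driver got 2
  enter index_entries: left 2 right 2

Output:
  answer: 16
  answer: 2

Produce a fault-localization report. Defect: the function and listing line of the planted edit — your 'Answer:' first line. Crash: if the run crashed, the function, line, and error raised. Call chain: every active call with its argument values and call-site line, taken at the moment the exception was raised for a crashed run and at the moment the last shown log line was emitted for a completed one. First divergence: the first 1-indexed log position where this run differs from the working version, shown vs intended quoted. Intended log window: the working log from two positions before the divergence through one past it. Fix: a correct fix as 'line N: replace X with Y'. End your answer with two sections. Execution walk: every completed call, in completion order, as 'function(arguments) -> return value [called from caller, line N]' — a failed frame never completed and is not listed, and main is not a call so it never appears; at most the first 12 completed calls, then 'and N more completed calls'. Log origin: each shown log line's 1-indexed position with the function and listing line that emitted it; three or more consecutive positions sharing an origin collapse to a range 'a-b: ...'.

Answer: the defect is in update_gauge at line 5.
The tell: At log position 6 the runs split — shown 'level 7, partial 18', but the working version logs 'level 7, partial 9'.
Call chain: main -> index_entries(2, 2) (called at line 36).
First divergence: position 6 — shown 'level 7, partial 18', intended 'level 7, partial 9'.
Intended log window:
  4: shape_report returns 49
  5: level 9, partial 0
  6: level 7, partial 9
  7: level 5, partial 16
Execution walk:
  shape_report([12, 7, 7, 12, 11]) -> 49  [called from weigh_samples, line 17]
  update_gauge(-1, 2) -> 2  [called from update_gauge, line 5]
  update_gauge(1, 6) -> 2  [called from update_gauge, line 5]
  update_gauge(3, 10) -> 2  [called from update_gauge, line 5]
  update_gauge(5, 14) -> 2  [called from update_gauge, line 5]
  update_gauge(7, 18) -> 2  [called from update_gauge, line 5]
  update_gauge(9, 0) -> 2  [called from weigh_samples, line 19]
  weigh_samples([12, 7, 7, 12, 11]) -> 2  [called from main, line 34]
  index_entries(2, 2) -> 16  [called from main, line 36]
Log line origins:
  1: emitted by main (line 33)
  2: emitted by weigh_samples (line 16)
  3: emitted by shape_report (line 8)
  4: emitted by shape_report (line 12)
  5-9: emitted by update_gauge (line 4)
  10: emitted by main (line 35)
  11: emitted by index_entries (line 22)
A correct fix: line 5: replace `pos + pos` with `width + pos`.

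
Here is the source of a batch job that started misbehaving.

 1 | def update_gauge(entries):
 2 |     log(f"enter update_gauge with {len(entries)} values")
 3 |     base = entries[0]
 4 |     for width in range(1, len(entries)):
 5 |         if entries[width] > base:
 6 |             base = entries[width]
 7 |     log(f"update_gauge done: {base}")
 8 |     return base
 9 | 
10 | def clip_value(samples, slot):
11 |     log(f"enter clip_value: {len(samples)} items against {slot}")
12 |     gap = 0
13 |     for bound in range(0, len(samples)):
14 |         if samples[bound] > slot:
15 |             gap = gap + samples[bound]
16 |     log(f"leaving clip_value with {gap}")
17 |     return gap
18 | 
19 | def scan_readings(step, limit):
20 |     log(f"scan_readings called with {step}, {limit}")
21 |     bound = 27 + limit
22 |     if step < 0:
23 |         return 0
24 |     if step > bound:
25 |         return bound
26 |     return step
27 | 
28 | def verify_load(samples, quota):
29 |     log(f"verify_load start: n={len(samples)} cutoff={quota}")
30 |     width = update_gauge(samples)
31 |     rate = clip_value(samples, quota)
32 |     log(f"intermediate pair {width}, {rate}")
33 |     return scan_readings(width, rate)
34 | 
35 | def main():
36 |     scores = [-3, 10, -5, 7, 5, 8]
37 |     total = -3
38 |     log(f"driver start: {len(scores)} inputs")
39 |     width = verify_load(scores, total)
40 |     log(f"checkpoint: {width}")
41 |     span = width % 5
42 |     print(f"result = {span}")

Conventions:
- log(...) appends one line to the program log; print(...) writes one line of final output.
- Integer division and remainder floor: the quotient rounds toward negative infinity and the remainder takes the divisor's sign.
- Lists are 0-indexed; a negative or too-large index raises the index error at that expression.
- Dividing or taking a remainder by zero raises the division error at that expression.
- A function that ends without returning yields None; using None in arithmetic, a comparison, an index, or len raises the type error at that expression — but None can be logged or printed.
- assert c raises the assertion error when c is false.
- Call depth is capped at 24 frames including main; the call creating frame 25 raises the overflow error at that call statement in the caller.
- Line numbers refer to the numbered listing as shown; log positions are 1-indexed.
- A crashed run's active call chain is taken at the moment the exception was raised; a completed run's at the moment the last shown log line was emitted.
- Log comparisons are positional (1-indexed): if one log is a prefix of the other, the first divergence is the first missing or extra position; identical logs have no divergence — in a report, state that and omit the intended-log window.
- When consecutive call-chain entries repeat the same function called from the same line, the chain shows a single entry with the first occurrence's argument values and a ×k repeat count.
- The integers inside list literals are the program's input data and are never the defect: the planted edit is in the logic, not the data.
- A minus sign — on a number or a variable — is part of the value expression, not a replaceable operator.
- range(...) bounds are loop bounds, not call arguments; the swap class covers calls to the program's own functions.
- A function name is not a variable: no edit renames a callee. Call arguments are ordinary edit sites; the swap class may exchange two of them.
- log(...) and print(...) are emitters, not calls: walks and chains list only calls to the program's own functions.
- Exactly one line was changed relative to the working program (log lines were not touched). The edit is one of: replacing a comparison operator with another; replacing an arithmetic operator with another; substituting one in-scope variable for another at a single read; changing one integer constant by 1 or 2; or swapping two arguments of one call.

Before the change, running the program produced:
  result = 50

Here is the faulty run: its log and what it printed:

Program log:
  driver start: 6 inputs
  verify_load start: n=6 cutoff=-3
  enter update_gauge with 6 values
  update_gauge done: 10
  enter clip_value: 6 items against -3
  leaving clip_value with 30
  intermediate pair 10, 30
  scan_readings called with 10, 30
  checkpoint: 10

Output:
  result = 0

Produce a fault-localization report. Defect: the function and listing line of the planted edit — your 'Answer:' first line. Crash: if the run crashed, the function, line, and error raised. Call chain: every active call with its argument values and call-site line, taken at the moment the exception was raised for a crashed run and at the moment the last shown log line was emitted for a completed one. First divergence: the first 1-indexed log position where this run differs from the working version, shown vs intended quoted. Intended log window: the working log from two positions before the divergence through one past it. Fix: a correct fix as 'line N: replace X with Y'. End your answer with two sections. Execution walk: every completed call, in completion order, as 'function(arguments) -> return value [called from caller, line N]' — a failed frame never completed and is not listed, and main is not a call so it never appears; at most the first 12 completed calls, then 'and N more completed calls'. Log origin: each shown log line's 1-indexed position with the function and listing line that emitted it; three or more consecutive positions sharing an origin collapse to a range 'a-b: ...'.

Answer: the defect is in main at line 41.
Core observation: Nothing in the log betrays the bug — only the output does.
Call chain: main.
First divergence: none (the log streams are identical).
Execution walk:
  update_gauge([-3, 10, -5, 7, 5, 8]) -> 10  [called from verify_load, line 30]
  clip_value([-3, 10, -5, 7, 5, 8], -3) -> 30  [called from verify_load, line 31]
  scan_readings(10, 30) -> 10  [called from verify_load, line 33]
  verify_load([-3, 10, -5, 7, 5, 8], -3) -> 10  [called from main, line 39]
Log line origins:
  1: from main, line 38
  2: from verify_load, line 29
  3: from update_gauge, line 2
  4: from update_gauge, line 7
  5: from clip_value, line 11
  6: from clip_value, line 16
  7: from verify_load, line 32
  8: from scan_readings, line 20
  9: from main, line 40
A correct fix: line 41: replace `%` with `*`.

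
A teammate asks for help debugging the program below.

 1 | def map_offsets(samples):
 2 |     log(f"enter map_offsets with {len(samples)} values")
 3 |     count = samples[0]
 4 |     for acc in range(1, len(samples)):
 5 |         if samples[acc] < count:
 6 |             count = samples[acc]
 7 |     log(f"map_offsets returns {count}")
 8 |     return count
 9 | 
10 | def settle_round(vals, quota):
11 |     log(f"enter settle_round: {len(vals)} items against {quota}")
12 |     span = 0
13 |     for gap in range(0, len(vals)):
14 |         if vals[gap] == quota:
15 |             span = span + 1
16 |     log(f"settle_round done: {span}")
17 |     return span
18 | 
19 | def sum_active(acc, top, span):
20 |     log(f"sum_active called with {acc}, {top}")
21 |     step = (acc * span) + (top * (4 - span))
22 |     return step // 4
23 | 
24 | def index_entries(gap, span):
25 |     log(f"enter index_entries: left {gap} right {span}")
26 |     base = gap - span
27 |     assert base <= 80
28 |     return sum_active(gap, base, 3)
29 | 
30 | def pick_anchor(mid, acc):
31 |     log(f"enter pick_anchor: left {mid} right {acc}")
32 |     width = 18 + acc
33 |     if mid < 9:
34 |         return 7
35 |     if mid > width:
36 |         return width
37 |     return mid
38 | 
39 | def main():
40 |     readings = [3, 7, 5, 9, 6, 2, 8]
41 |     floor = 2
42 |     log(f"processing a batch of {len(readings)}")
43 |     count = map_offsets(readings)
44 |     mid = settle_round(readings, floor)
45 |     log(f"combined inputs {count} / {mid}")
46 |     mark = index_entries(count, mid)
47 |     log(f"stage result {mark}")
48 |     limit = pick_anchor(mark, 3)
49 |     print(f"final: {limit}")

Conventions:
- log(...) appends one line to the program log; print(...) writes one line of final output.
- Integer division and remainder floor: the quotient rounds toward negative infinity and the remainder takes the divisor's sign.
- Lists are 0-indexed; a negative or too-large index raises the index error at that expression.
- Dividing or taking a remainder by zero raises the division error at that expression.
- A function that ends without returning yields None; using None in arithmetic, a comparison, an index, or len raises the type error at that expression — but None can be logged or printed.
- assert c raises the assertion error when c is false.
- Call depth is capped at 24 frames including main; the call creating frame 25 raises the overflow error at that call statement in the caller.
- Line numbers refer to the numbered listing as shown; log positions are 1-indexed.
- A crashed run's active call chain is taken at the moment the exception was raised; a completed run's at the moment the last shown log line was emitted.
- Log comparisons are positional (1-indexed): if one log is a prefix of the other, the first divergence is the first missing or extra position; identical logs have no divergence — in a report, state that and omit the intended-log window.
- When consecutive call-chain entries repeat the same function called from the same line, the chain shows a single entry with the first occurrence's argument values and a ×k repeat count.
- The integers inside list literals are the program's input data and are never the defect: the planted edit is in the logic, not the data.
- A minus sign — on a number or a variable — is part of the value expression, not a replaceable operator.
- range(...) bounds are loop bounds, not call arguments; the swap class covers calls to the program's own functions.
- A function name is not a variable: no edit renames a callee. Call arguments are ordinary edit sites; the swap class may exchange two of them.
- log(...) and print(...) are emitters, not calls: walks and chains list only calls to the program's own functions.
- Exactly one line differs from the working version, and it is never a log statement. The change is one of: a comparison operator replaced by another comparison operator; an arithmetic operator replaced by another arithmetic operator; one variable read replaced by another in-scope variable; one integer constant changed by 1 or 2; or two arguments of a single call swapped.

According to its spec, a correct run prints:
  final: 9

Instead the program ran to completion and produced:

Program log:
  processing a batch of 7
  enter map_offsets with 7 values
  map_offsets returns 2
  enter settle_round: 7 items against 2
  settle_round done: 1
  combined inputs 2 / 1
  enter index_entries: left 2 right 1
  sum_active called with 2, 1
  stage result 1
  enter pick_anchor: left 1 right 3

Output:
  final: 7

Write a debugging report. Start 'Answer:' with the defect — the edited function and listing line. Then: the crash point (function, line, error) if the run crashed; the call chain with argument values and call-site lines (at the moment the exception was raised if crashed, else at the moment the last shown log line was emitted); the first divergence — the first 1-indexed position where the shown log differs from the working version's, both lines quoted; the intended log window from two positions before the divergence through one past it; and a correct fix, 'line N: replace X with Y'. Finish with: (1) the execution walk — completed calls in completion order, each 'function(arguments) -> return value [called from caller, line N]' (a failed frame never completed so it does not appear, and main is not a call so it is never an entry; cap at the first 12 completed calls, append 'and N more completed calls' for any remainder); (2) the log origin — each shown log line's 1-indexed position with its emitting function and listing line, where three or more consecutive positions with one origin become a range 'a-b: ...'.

Answer: the defect is in pick_anchor at line 34.
Key observation: Log streams are identical — the defect surfaces only in the printed output.
Call chain: main -> pick_anchor(1, 3) (called at line 48).
First divergence: none; the two logs match at every position.
Execution walk:
  map_offsets([3, 7, 5, 9, 6, 2, 8]) -> 2  [called from main, line 43]
  settle_round([3, 7, 5, 9, 6, 2, 8], 2) -> 1  [called from main, line 44]
  sum_active(2, 1, 3) -> 1  [called from index_entries, line 28]
  index_entries(2, 1) -> 1  [called from main, line 46]
  pick_anchor(1, 3) -> 7  [called from main, line 48]
Log origin:
  1: from main, line 42
  2: from map_offsets, line 2
  3: from map_offsets, line 7
  4: from settle_round, line 11
  5: from settle_round, line 16
  6: from main, line 45
  7: from index_entries, line 25
  8: from sum_active, line 20
  9: from main, line 47
  10: from pick_anchor, line 31
A correct fix: line 34: replace `7` with `9`.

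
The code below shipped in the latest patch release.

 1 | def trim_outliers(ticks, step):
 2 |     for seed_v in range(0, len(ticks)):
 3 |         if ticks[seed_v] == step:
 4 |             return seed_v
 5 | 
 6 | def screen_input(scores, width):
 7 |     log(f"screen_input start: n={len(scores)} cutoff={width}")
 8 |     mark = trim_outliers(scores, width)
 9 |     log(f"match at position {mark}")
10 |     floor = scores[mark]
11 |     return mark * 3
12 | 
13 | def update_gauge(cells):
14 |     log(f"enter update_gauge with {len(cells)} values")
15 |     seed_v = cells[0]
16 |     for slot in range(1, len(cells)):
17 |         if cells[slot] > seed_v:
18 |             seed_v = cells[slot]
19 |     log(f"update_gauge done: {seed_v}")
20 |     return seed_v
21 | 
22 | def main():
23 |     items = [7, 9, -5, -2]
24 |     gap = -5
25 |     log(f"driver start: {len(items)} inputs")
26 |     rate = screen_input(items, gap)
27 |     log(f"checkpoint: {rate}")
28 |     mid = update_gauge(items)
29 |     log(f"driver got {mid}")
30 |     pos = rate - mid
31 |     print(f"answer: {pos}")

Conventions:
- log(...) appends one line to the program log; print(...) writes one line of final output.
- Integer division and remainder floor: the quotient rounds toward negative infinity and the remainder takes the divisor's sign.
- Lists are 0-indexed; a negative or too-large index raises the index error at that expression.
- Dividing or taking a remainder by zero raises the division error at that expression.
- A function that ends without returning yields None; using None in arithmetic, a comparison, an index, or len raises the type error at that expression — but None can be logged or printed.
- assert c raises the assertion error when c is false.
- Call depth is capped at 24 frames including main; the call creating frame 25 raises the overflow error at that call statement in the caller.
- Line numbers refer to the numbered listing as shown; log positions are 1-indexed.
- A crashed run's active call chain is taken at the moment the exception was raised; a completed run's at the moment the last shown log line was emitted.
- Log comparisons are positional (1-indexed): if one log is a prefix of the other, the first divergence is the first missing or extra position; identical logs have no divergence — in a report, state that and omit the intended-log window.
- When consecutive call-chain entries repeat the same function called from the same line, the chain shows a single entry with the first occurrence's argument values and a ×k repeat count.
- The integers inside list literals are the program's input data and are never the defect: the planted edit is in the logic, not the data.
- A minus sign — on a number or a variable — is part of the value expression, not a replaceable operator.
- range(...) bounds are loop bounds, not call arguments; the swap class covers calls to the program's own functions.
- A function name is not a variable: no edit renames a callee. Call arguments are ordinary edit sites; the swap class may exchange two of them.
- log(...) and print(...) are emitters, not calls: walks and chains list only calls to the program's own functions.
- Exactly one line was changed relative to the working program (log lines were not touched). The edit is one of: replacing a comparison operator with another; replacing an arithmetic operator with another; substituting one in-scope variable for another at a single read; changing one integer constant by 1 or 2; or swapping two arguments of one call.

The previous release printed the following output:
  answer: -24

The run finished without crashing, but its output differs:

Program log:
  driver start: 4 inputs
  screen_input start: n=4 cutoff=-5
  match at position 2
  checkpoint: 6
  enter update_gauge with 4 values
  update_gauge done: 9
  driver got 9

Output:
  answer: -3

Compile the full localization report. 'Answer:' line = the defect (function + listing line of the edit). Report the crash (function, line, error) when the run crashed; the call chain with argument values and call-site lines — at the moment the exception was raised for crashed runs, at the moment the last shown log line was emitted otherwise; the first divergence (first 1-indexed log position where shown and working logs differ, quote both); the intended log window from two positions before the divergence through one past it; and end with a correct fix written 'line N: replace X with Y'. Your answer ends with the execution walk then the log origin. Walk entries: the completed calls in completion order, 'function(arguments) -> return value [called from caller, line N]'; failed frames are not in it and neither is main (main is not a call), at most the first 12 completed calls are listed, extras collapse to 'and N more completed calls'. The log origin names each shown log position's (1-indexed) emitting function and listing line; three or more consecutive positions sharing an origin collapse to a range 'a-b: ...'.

Answer: the defect is in screen_input at line 11.
Core observation: At log position 4 the runs split — shown 'checkpoint: 6', but the working version logs 'checkpoint: -15'.
Call chain: main.
First divergence: position 4; shown 'checkpoint: 6' vs intended 'checkpoint: -15'.
Intended log window:
  2: screen_input start: n=4 cutoff=-5
  3: match at position 2
  4: checkpoint: -15
  5: enter update_gauge with 4 values
Execution walk:
  trim_outliers([7, 9, -5, -2], -5) -> 2  [called from screen_input, line 8]
  screen_input([7, 9, -5, -2], -5) -> 6  [called from main, line 26]
  update_gauge([7, 9, -5, -2]) -> 9  [called from main, line 28]
Log origin:
  1: from main, line 25
  2: from screen_input, line 7
  3: from screen_input, line 9
  4: from main, line 27
  5: from update_gauge, line 14
  6: from update_gauge, line 19
  7: from main, line 29
A correct fix: line 11: replace `mark` with `floor`.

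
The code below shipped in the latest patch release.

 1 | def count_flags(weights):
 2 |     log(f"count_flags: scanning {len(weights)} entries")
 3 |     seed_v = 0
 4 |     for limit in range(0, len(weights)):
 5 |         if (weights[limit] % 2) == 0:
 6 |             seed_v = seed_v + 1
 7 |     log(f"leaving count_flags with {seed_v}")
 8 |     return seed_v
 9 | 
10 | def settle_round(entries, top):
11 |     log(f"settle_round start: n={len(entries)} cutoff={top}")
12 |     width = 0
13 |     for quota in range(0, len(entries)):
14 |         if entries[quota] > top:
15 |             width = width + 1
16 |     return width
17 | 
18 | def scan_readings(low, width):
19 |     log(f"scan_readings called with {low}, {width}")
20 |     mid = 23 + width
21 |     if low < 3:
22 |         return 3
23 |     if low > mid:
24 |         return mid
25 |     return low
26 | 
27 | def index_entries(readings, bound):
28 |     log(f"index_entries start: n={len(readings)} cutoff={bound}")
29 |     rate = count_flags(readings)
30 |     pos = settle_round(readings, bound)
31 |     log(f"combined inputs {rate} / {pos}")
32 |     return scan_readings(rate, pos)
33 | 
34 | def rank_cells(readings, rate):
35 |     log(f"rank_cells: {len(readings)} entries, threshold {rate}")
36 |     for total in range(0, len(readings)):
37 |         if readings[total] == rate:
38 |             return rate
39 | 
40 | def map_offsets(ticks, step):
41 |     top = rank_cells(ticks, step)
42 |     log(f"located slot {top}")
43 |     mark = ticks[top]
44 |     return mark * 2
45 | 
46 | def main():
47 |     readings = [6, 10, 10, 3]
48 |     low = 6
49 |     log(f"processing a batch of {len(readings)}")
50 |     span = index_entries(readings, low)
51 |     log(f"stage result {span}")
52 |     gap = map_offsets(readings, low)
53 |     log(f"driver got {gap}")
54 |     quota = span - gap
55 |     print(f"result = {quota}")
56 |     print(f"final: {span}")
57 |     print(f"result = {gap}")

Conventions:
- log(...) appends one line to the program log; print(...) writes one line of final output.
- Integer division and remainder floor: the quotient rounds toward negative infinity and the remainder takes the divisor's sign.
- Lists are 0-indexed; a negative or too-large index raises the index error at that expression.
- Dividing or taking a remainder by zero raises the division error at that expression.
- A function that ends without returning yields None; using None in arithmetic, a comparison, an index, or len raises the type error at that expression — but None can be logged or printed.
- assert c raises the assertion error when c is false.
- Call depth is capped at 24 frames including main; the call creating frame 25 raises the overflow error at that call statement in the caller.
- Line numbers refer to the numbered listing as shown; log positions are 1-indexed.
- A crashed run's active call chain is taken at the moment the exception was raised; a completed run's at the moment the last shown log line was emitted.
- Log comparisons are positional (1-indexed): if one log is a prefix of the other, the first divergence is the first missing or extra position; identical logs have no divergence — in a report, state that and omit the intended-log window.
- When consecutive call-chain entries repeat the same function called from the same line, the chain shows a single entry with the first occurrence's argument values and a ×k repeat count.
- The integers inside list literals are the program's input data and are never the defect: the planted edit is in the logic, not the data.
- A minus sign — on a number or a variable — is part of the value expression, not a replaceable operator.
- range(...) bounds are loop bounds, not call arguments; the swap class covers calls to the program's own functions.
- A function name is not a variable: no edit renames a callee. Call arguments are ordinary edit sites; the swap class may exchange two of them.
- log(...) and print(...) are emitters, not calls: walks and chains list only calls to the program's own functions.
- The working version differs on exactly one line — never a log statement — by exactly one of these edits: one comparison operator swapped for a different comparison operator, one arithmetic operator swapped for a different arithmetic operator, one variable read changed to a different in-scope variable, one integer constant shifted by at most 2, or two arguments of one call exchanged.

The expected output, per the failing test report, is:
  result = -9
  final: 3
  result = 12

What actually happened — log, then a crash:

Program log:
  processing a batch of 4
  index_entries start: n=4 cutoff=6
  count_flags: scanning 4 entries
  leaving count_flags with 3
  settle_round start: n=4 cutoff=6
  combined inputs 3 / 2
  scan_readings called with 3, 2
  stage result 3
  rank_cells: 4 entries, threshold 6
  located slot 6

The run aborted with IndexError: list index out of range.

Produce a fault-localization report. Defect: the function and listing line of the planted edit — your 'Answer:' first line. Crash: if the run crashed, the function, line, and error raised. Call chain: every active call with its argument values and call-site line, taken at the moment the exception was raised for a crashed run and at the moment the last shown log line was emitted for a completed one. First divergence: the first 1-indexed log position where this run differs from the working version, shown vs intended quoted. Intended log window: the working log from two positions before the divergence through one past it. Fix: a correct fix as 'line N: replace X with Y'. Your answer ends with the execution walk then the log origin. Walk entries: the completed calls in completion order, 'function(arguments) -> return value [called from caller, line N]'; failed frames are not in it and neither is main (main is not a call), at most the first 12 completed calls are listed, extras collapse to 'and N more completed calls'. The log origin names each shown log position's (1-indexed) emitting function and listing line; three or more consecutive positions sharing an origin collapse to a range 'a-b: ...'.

Answer: the defect is in rank_cells at line 38.
The tell: Everything matches until log position 10, which reads 'located slot 6' in place of 'located slot 0'.
Crash: map_offsets, line 43, IndexError.
Call chain: main -> map_offsets([6, 10, 10, 3], 6) (called at line 52).
First divergence: position 10 — the shown line 'located slot 6' should read 'located slot 0'.
Intended log window:
  8: stage result 3
  9: rank_cells: 4 entries, threshold 6
  10: located slot 0
  11: driver got 12
Execution walk:
  count_flags([6, 10, 10, 3]) -> 3  [called from index_entries, line 29]
  settle_round([6, 10, 10, 3], 6) -> 2  [called from index_entries, line 30]
  scan_readings(3, 2) -> 3  [called from index_entries, line 32]
  index_entries([6, 10, 10, 3], 6) -> 3  [called from main, line 50]
  rank_cells([6, 10, 10, 3], 6) -> 6  [called from map_offsets, line 41]
Origin of each log line:
  1: emitted by main (line 49)
  2: emitted by index_entries (line 28)
  3: emitted by count_flags (line 2)
  4: emitted by count_flags (line 7)
  5: emitted by settle_round (line 11)
  6: emitted by index_entries (line 31)
  7: emitted by scan_readings (line 19)
  8: emitted by main (line 51)
  9: emitted by rank_cells (line 35)
  10: emitted by map_offsets (line 42)
A correct fix: line 38: replace `rate` with `total`.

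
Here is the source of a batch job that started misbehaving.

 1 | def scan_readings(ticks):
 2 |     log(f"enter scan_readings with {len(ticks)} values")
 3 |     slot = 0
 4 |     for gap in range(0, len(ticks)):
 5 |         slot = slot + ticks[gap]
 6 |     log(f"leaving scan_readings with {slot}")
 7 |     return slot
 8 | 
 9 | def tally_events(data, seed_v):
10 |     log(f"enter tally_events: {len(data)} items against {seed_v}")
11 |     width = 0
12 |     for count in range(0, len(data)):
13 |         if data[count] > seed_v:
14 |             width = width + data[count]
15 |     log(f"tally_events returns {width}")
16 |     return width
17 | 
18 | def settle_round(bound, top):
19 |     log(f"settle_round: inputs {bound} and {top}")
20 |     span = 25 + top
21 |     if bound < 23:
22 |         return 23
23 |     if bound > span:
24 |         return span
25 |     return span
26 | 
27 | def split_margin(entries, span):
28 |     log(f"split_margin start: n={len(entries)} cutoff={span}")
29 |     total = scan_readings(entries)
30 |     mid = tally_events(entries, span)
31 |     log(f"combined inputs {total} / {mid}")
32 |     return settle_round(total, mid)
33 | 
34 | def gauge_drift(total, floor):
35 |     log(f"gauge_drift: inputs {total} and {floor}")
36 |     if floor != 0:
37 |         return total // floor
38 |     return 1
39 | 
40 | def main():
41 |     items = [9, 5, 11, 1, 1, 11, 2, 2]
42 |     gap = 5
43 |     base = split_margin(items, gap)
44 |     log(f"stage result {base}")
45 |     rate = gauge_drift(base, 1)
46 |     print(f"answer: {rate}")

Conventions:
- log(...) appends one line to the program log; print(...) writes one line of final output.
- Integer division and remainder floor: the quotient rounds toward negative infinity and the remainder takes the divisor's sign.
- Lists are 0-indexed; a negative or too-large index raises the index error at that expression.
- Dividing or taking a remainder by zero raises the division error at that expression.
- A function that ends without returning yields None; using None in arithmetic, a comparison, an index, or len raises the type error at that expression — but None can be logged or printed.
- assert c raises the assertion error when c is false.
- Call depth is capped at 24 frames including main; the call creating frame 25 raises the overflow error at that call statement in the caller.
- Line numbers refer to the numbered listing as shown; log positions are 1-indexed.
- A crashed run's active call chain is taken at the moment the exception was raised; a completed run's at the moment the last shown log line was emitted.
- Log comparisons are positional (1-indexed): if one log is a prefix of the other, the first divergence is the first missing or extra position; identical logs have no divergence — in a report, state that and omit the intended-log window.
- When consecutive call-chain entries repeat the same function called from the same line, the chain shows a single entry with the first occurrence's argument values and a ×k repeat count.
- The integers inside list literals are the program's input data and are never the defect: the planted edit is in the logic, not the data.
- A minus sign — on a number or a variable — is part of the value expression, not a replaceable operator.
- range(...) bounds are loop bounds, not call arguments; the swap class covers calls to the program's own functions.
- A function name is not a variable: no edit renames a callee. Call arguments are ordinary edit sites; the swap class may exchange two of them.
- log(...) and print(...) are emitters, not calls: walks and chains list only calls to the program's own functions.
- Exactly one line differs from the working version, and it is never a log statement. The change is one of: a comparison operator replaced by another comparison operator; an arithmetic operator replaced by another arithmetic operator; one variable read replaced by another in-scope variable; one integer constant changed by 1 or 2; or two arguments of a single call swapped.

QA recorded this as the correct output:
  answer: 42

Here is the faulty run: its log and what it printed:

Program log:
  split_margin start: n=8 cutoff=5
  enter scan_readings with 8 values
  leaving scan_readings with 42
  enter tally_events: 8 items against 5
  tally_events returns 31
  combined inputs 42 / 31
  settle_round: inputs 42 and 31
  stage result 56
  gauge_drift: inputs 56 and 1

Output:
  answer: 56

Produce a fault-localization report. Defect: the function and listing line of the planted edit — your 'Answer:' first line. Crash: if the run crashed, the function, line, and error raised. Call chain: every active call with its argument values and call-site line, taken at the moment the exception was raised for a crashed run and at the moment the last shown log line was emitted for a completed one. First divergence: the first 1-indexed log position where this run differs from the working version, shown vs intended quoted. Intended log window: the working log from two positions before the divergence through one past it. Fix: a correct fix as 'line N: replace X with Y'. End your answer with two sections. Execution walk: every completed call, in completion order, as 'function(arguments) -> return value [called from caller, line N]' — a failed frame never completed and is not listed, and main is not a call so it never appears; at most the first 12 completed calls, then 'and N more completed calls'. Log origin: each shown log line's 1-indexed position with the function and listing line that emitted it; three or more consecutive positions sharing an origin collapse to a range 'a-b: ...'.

Answer: the defect is in settle_round at line 25.
Core observation: Position 8 is the first bad log line: 'stage result 56' should read 'stage result 42'.
Call chain: main -> gauge_drift(56, 1) (called at line 45).
First divergence: position 8 — shown 'stage result 56', intended 'stage result 42'.
Intended log window:
  6: combined inputs 42 / 31
  7: settle_round: inputs 42 and 31
  8: stage result 42
  9: gauge_drift: inputs 42 and 1
Execution walk:
  scan_readings([9, 5, 11, 1, 1, 11, 2, 2]) -> 42  [called from split_margin, line 29]
  tally_events([9, 5, 11, 1, 1, 11, 2, 2], 5) -> 31  [called from split_margin, line 30]
  settle_round(42, 31) -> 56  [called from split_margin, line 32]
  split_margin([9, 5, 11, 1, 1, 11, 2, 2], 5) -> 56  [called from main, line 43]
  gauge_drift(56, 1) -> 56  [called from main, line 45]
Origin of each log line:
  1: emitted by split_margin (line 28)
  2: emitted by scan_readings (line 2)
  3: emitted by scan_readings (line 6)
  4: emitted by tally_events (line 10)
  5: emitted by tally_events (line 15)
  6: emitted by split_margin (line 31)
  7: emitted by settle_round (line 19)
  8: emitted by main (line 44)
  9: emitted by gauge_drift (line 35)
A correct fix: line 25: replace `span` with `bound`.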